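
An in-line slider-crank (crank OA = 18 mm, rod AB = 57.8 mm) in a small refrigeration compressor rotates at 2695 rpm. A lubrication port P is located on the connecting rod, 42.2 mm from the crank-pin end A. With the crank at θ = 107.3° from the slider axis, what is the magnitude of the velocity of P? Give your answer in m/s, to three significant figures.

4.53

ω = 282.2 rad/s.  Crank-pin speed |V_A| = rω = 5.08 m/s, perpendicular to OA.
Rod angle: sinφ = −(r/L) sinθ ⇒ φ = -17.297°; ω_rod = −rω cosθ/√(L²−r²sin²θ) = +27.374 rad/s.
V_P = V_A + ω_rod × AP, with AP = 0.0422 m along the rod.
Components: V_Px = −rω sinθ − a·ω_rod·sinφ = -4.5067 m/s;  V_Py = rω cosθ + a·ω_rod·cosφ = -0.40772 m/s.
|V_P| = √(V_Px² + V_Py²) = 4.5251 m/s.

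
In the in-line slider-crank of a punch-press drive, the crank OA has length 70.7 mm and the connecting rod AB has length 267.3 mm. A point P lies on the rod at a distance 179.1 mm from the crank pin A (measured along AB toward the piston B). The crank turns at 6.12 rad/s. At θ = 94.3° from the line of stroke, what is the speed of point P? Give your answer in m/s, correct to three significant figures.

ω = 6.12 rad/s.  Crank-pin speed |V_A| = rω = 0.43268 m/s, perpendicular to OA.
Rod angle: sinφ = −(r/L) sinθ ⇒ φ = -15.293°; ω_rod = −rω cosθ/√(L²−r²sin²θ) = +0.12583 rad/s.
V_P = V_A + ω_rod × AP, with AP = 0.1791 m along the rod.
Components: V_Px = −rω sinθ − a·ω_rod·sinφ = -0.42552 m/s;  V_Py = rω cosθ + a·ω_rod·cosφ = -0.010705 m/s.
|V_P| = √(V_Px² + V_Py²) = 0.42566 m/s.

0.426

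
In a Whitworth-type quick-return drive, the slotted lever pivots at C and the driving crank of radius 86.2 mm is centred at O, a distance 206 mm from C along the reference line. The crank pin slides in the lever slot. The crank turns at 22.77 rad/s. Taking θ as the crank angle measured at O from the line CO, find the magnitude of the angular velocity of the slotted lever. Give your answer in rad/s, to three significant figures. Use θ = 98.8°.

ω = 22.77 rad/s
Crank pin A relative to C: A = (d + r cosθ, r sinθ); lever angle φ = atan2(r sinθ, d + r cosθ).
Differentiating tanφ: φ̇ = rω(d cosθ + r)/(d² + r² + 2dr cosθ).
d² + r² + 2dr cosθ = |CA|² = 0.0444332 m²;  d cosθ + r = +0.054685 m.
|ω_lever| = |0.0862·22.77·+0.054685| / 0.0444332 = 2.4156 rad/s.

2.42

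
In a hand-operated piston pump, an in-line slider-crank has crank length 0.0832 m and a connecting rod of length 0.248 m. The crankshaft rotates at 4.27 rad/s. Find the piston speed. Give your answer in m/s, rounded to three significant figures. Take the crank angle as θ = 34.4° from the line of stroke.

0.257

ω = 4.27 rad/s
For an in-line slider-crank, x = r cosθ + √(L² − r² sin²θ), so v = −rω sinθ·[1 + r cosθ/√(L² − r² sin²θ)].
With r = 0.0832 m, L = 0.248 m, θ = 34.4°: √(L² − r² sin²θ) = 0.2435 m.
v = −0.0832·4.27·0.56497·[1 + 0.0832·0.82511/0.2435] = -0.2573 m/s.
|v| = 0.2573 m/s.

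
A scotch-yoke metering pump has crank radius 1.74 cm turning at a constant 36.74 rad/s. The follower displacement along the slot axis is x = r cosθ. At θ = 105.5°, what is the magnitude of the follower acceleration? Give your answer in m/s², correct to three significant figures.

ω = 36.74 rad/s
x = r cosθ ⇒ ẍ = −rω² cosθ (ω constant).
|a| = rω²|cosθ| = 0.0174·(36.74)²·|cos 105.5°| = 6.2766 m/s².

6.28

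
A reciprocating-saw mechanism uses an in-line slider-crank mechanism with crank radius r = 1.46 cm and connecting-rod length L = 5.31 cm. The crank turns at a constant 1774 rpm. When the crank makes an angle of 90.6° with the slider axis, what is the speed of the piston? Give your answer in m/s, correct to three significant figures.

ω = 2π·1774/60 = 185.8 rad/s
For an in-line slider-crank, x = r cosθ + √(L² − r² sin²θ), so v = −rω sinθ·[1 + r cosθ/√(L² − r² sin²θ)].
With r = 0.0146 m, L = 0.0531 m, θ = 90.6°: √(L² − r² sin²θ) = 0.051054 m.
v = −0.0146·185.8·0.99995·[1 + 0.0146·-0.01047/0.051054] = -2.704 m/s.
|v| = 2.704 m/s.

2.70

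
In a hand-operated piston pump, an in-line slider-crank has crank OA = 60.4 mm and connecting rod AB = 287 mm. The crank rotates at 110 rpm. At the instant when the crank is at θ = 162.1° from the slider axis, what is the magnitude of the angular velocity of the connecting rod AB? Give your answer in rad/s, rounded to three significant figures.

2.31

ω = 11.52 rad/s (converted from 110 rpm).
The rod makes angle φ with the slider axis where L sinφ = r sinθ; differentiating, L cosφ·φ̇ = r ω cosθ.
L cosφ = √(L² − r² sin²θ) = 0.2864 m.
|ω_rod| = r ω |cosθ| / √(L² − r² sin²θ) = 0.0604·11.52·0.95159/0.2864 = 2.3117 rad/s.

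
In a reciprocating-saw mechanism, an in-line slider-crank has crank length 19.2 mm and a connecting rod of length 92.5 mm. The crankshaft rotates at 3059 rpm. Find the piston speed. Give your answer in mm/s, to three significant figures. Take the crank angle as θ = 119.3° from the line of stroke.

4810

ω = 2π·3059/60 = 320.3 rad/s
For an in-line slider-crank, x = r cosθ + √(L² − r² sin²θ), so v = −rω sinθ·[1 + r cosθ/√(L² − r² sin²θ)].
With r = 0.0192 m, L = 0.0925 m, θ = 119.3°: √(L² − r² sin²θ) = 0.090972 m.
v = −0.0192·320.3·0.87207·[1 + 0.0192·-0.48938/0.090972] = -4.8097 m/s.
|v| = 4.8097 m/s = 4809.7 mm/s.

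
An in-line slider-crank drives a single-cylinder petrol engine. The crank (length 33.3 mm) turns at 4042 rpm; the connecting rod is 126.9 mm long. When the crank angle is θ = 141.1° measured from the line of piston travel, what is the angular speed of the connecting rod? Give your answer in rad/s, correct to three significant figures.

ω = 423.3 rad/s (converted from 4042 rpm).
The rod makes angle φ with the slider axis where L sinφ = r sinθ; differentiating, L cosφ·φ̇ = r ω cosθ.
L cosφ = √(L² − r² sin²θ) = 0.12517 m.
|ω_rod| = r ω |cosθ| / √(L² − r² sin²θ) = 0.0333·423.3·0.77824/0.12517 = 87.64 rad/s.

87.6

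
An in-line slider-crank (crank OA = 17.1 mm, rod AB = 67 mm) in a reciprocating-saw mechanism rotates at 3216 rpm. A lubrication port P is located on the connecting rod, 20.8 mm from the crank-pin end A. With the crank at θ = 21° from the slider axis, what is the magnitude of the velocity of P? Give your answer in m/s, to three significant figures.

ω = 336.8 rad/s.  Crank-pin speed |V_A| = rω = 5.7589 m/s, perpendicular to OA.
Rod angle: sinφ = −(r/L) sinθ ⇒ φ = -5.248°; ω_rod = −rω cosθ/√(L²−r²sin²θ) = -80.583 rad/s.
V_P = V_A + ω_rod × AP, with AP = 0.0208 m along the rod.
Components: V_Px = −rω sinθ − a·ω_rod·sinφ = -2.2171 m/s;  V_Py = rω cosθ + a·ω_rod·cosφ = +3.7073 m/s.
|V_P| = √(V_Px² + V_Py²) = 4.3197 m/s.

4.32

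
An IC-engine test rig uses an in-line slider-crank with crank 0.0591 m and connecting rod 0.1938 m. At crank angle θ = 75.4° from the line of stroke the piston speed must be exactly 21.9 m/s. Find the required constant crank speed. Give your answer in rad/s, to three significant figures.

354

For an in-line slider-crank, |v_piston| = rω|sinθ|·[1 + r cosθ/√(L² − r² sin²θ)].
With r = 0.0591 m, L = 0.1938 m, θ = 75.4°: the bracketed kinematic factor |dx/dθ| = 0.061793 m.
ω = v/|dx/dθ| = 21.9/0.061793 = 354.41 rad/s.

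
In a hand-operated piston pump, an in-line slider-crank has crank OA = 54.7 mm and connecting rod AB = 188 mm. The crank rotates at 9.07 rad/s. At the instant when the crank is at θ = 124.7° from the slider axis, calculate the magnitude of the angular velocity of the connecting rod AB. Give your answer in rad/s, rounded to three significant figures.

1.55

ω = 9.07 rad/s
The rod makes angle φ with the slider axis where L sinφ = r sinθ; differentiating, L cosφ·φ̇ = r ω cosθ.
L cosφ = √(L² − r² sin²θ) = 0.18254 m.
|ω_rod| = r ω |cosθ| / √(L² − r² sin²θ) = 0.0547·9.07·0.56928/0.18254 = 1.5472 rad/s.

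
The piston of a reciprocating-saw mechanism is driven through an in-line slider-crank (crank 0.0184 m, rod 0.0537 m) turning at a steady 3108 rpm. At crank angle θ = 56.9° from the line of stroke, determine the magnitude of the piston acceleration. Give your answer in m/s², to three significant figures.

ω = 2π·3108/60 = 325.5 rad/s
x(θ) = r cosθ + √(L² − r² sin²θ); with ω constant, a = ω²·d²x/dθ².
d²x/dθ² = −r cosθ − r²(cos2θ)/√u − r⁴ sin²2θ/(4u^{3/2}),  u = L² − r² sin²θ = 0.0026461 m².
Substituting r = 0.0184 m, L = 0.0537 m, θ = 56.9°: d²x/dθ² = -0.0075685 m.
a = ω²·d²x/dθ² = (325.5)²·(-0.0075685) = -801.74 m/s²;  |a| = 801.74 m/s².

802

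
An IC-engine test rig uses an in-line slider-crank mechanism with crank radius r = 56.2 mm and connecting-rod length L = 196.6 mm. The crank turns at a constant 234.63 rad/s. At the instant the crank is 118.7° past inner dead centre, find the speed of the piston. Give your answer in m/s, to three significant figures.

ω = 234.6 rad/s
For an in-line slider-crank, x = r cosθ + √(L² − r² sin²θ), so v = −rω sinθ·[1 + r cosθ/√(L² − r² sin²θ)].
With r = 0.0562 m, L = 0.1966 m, θ = 118.7°: √(L² − r² sin²θ) = 0.19032 m.
v = −0.0562·234.6·0.87715·[1 + 0.0562·-0.48022/0.19032] = -9.9261 m/s.
|v| = 9.9261 m/s.

9.93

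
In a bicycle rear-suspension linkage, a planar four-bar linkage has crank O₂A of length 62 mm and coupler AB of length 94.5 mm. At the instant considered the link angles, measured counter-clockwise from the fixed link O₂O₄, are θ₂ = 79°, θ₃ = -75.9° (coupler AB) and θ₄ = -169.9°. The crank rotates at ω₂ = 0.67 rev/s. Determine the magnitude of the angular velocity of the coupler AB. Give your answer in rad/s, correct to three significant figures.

2.58

ω₂ = 4.21 rad/s (from 0.67 rev/s).
Differentiating the loop-closure r₂e^{iθ₂}+r₃e^{iθ₃}=r₁+r₄e^{iθ₄} gives r₂ω₂e^{iθ₂}+r₃ω₃e^{iθ₃}=r₄ω₄e^{iθ₄}.
Eliminating the other unknown: ω₃ = r₂ω₂ sin(θ₄−θ₂) / [r₃ sin(θ₃−θ₄)].
Numerator sine = +0.93295; denominator sine = +0.99756.
Result = 0.062·4.21·(+0.93295) / (0.0945·(+0.99756)) = +2.5831 rad/s; magnitude 2.5831 rad/s.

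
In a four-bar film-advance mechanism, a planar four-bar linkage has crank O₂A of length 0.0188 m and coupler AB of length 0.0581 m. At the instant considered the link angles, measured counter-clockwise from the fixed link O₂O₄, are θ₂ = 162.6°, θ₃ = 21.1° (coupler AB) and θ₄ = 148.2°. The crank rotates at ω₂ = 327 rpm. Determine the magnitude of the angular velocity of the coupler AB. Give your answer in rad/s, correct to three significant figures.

ω₂ = 34.24 rad/s (from 327 rpm).
Differentiating the loop-closure r₂e^{iθ₂}+r₃e^{iθ₃}=r₁+r₄e^{iθ₄} gives r₂ω₂e^{iθ₂}+r₃ω₃e^{iθ₃}=r₄ω₄e^{iθ₄}.
Eliminating the other unknown: ω₃ = r₂ω₂ sin(θ₄−θ₂) / [r₃ sin(θ₃−θ₄)].
Numerator sine = -0.24869; denominator sine = -0.79758.
Result = 0.0188·34.24·(-0.24869) / (0.0581·(-0.79758)) = +3.4549 rad/s; magnitude 3.4549 rad/s.

3.45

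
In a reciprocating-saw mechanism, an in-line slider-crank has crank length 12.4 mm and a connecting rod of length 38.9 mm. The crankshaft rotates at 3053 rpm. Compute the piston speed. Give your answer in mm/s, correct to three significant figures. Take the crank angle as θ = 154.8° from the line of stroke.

1200

ω = 2π·3053/60 = 319.7 rad/s
For an in-line slider-crank, x = r cosθ + √(L² − r² sin²θ), so v = −rω sinθ·[1 + r cosθ/√(L² − r² sin²θ)].
With r = 0.0124 m, L = 0.0389 m, θ = 154.8°: √(L² − r² sin²θ) = 0.03854 m.
v = −0.0124·319.7·0.42578·[1 + 0.0124·-0.90483/0.03854] = -1.1966 m/s.
|v| = 1.1966 m/s = 1196.6 mm/s.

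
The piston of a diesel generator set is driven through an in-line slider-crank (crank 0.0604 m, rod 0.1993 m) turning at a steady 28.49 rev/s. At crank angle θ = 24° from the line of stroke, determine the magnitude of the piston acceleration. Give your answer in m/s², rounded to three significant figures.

ω = 2π·28.5 = 179 rad/s
x(θ) = r cosθ + √(L² − r² sin²θ); with ω constant, a = ω²·d²x/dθ².
d²x/dθ² = −r cosθ − r²(cos2θ)/√u − r⁴ sin²2θ/(4u^{3/2}),  u = L² − r² sin²θ = 0.039117 m².
Substituting r = 0.0604 m, L = 0.1993 m, θ = 24°: d²x/dθ² = -0.067758 m.
a = ω²·d²x/dθ² = (179)²·(-0.067758) = -2171.2 m/s²;  |a| = 2171.2 m/s².

2170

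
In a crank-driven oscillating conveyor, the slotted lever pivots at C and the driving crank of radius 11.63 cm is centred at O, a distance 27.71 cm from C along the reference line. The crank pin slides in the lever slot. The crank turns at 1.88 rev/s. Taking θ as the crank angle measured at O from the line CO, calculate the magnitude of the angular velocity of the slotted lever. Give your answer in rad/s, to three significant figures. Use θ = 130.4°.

1.79

ω = 11.81 rad/s (from 1.88 rev/s).
Crank pin A relative to C: A = (d + r cosθ, r sinθ); lever angle φ = atan2(r sinθ, d + r cosθ).
Differentiating tanφ: φ̇ = rω(d cosθ + r)/(d² + r² + 2dr cosθ).
d² + r² + 2dr cosθ = |CA|² = 0.0485365 m²;  d cosθ + r = -0.063294 m.
|ω_lever| = |0.1163·11.81·-0.063294| / 0.0485365 = 1.7915 rad/s.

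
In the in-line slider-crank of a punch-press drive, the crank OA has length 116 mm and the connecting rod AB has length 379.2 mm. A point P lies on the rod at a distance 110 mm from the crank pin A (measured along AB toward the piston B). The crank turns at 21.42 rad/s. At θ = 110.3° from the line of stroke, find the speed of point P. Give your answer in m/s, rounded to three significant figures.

ω = 21.42 rad/s.  Crank-pin speed |V_A| = rω = 2.4847 m/s, perpendicular to OA.
Rod angle: sinφ = −(r/L) sinθ ⇒ φ = -16.673°; ω_rod = −rω cosθ/√(L²−r²sin²θ) = +2.3731 rad/s.
V_P = V_A + ω_rod × AP, with AP = 0.11 m along the rod.
Components: V_Px = −rω sinθ − a·ω_rod·sinφ = -2.2555 m/s;  V_Py = rω cosθ + a·ω_rod·cosφ = -0.61197 m/s.
|V_P| = √(V_Px² + V_Py²) = 2.337 m/s.

2.34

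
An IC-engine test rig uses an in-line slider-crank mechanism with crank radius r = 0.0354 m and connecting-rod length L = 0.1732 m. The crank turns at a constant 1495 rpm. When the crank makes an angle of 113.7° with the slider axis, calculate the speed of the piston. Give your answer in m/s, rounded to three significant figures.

4.65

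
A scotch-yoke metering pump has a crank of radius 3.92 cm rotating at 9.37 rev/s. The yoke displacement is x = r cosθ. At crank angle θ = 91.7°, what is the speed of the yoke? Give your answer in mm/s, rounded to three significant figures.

2310

ω = 58.87 rad/s (from 9.37 rev/s).
x = r cosθ ⇒ ẋ = −rω sinθ.
|v| = rω|sinθ| = 0.0392·58.87·|sin 91.7°| = 2.3068 m/s = 2306.8 mm/s.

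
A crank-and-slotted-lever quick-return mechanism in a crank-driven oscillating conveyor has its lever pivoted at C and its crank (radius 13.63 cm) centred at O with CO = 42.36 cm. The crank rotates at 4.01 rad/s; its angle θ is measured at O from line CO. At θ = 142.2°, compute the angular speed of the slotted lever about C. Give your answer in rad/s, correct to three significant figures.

ω = 4.01 rad/s
Crank pin A relative to C: A = (d + r cosθ, r sinθ); lever angle φ = atan2(r sinθ, d + r cosθ).
Differentiating tanφ: φ̇ = rω(d cosθ + r)/(d² + r² + 2dr cosθ).
d² + r² + 2dr cosθ = |CA|² = 0.106773 m²;  d cosθ + r = -0.19841 m.
|ω_lever| = |0.1363·4.01·-0.19841| / 0.106773 = 1.0156 rad/s.

1.02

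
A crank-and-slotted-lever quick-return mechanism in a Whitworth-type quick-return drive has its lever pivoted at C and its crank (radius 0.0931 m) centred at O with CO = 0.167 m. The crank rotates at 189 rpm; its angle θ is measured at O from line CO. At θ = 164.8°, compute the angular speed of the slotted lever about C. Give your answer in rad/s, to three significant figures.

19.1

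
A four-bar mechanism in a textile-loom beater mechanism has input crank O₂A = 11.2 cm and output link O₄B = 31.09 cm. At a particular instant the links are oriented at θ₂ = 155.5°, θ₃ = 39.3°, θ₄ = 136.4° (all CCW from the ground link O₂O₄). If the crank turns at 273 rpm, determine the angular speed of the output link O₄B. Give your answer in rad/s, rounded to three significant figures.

ω₂ = 28.59 rad/s (from 273 rpm).
Differentiating the loop-closure r₂e^{iθ₂}+r₃e^{iθ₃}=r₁+r₄e^{iθ₄} gives r₂ω₂e^{iθ₂}+r₃ω₃e^{iθ₃}=r₄ω₄e^{iθ₄}.
Eliminating the other unknown: ω₄ = r₂ω₂ sin(θ₂−θ₃) / [r₄ sin(θ₄−θ₃)].
Numerator sine = +0.89726; denominator sine = +0.99233.
Result = 0.112·28.59·(+0.89726) / (0.3109·(+0.99233)) = +9.3121 rad/s; magnitude 9.3121 rad/s.

9.31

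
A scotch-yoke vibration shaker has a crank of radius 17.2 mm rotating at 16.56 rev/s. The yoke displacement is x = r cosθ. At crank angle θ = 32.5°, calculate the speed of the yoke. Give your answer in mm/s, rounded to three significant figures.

ω = 104 rad/s (from 16.56 rev/s).
x = r cosθ ⇒ ẋ = −rω sinθ.
|v| = rω|sinθ| = 0.0172·104·|sin 32.5°| = 0.96158 m/s = 961.58 mm/s.

962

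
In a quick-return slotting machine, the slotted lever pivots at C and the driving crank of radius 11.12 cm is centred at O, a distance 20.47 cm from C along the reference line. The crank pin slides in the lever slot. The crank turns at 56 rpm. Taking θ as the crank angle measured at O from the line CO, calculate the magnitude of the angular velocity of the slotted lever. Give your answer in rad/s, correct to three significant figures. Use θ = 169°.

6.11

ω = 5.864 rad/s (from 56 rpm).
Crank pin A relative to C: A = (d + r cosθ, r sinθ); lever angle φ = atan2(r sinθ, d + r cosθ).
Differentiating tanφ: φ̇ = rω(d cosθ + r)/(d² + r² + 2dr cosθ).
d² + r² + 2dr cosθ = |CA|² = 0.00957868 m²;  d cosθ + r = -0.089739 m.
|ω_lever| = |0.1112·5.864·-0.089739| / 0.00957868 = 6.1094 rad/s.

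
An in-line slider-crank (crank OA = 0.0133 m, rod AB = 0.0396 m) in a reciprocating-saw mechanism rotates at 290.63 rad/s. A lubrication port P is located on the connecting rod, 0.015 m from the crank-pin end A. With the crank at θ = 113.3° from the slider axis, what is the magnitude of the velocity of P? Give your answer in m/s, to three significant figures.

3.49

ω = 290.6 rad/s.  Crank-pin speed |V_A| = rω = 3.8654 m/s, perpendicular to OA.
Rod angle: sinφ = −(r/L) sinθ ⇒ φ = -17.967°; ω_rod = −rω cosθ/√(L²−r²sin²θ) = +40.589 rad/s.
V_P = V_A + ω_rod × AP, with AP = 0.015 m along the rod.
Components: V_Px = −rω sinθ − a·ω_rod·sinφ = -3.3623 m/s;  V_Py = rω cosθ + a·ω_rod·cosφ = -0.94979 m/s.
|V_P| = √(V_Px² + V_Py²) = 3.4939 m/s.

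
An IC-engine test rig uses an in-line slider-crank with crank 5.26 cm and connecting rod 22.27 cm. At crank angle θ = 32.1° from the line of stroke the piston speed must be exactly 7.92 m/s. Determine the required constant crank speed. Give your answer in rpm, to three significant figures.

2250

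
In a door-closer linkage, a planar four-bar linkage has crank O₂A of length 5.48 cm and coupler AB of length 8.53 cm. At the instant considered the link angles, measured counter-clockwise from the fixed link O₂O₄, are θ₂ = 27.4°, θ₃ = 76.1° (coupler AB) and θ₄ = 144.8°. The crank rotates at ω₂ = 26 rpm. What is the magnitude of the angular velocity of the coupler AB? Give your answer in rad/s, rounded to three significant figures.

ω₂ = 2.723 rad/s (from 26 rpm).
Differentiating the loop-closure r₂e^{iθ₂}+r₃e^{iθ₃}=r₁+r₄e^{iθ₄} gives r₂ω₂e^{iθ₂}+r₃ω₃e^{iθ₃}=r₄ω₄e^{iθ₄}.
Eliminating the other unknown: ω₃ = r₂ω₂ sin(θ₄−θ₂) / [r₃ sin(θ₃−θ₄)].
Numerator sine = +0.88782; denominator sine = -0.93169.
Result = 0.0548·2.723·(+0.88782) / (0.0853·(-0.93169)) = -1.6668 rad/s; magnitude 1.6668 rad/s.

1.67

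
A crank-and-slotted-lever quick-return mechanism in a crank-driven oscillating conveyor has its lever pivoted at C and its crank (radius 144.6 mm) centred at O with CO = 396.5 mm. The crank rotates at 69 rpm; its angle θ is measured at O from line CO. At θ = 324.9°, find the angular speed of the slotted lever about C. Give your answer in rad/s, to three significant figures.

ω = 7.226 rad/s (from 69 rpm).
Crank pin A relative to C: A = (d + r cosθ, r sinθ); lever angle φ = atan2(r sinθ, d + r cosθ).
Differentiating tanφ: φ̇ = rω(d cosθ + r)/(d² + r² + 2dr cosθ).
d² + r² + 2dr cosθ = |CA|² = 0.271937 m²;  d cosθ + r = +0.469 m.
|ω_lever| = |0.1446·7.226·+0.469| / 0.271937 = 1.802 rad/s.

1.80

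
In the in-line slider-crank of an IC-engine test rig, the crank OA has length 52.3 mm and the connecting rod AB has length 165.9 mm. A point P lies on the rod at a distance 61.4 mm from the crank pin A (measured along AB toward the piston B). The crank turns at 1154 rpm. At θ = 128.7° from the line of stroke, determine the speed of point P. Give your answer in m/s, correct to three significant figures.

5.20

ω = 120.8 rad/s.  Crank-pin speed |V_A| = rω = 6.3203 m/s, perpendicular to OA.
Rod angle: sinφ = −(r/L) sinθ ⇒ φ = -14.243°; ω_rod = −rω cosθ/√(L²−r²sin²θ) = +24.575 rad/s.
V_P = V_A + ω_rod × AP, with AP = 0.0614 m along the rod.
Components: V_Px = −rω sinθ − a·ω_rod·sinφ = -4.5613 m/s;  V_Py = rω cosθ + a·ω_rod·cosφ = -2.4892 m/s.
|V_P| = √(V_Px² + V_Py²) = 5.1963 m/s.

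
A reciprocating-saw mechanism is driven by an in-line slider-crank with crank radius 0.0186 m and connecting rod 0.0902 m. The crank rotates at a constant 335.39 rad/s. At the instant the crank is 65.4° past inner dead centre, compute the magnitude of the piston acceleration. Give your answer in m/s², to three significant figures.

587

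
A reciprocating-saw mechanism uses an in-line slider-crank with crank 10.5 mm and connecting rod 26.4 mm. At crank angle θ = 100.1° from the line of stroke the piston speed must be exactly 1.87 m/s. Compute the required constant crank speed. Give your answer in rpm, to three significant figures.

1870

For an in-line slider-crank, |v_piston| = rω|sinθ|·[1 + r cosθ/√(L² − r² sin²θ)].
With r = 0.0105 m, L = 0.0264 m, θ = 100.1°: the bracketed kinematic factor |dx/dθ| = 0.0095537 m.
ω = v/|dx/dθ| = 1.87/0.0095537 = 195.74 rad/s.
N = 60ω/(2π) = 1869.1 rpm.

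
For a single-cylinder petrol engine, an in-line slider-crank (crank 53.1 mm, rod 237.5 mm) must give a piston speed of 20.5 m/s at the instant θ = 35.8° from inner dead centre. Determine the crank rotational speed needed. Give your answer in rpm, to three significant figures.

5330

For an in-line slider-crank, |v_piston| = rω|sinθ|·[1 + r cosθ/√(L² − r² sin²θ)].
With r = 0.0531 m, L = 0.2375 m, θ = 35.8°: the bracketed kinematic factor |dx/dθ| = 0.036743 m.
ω = v/|dx/dθ| = 20.5/0.036743 = 557.94 rad/s.
N = 60ω/(2π) = 5327.9 rpm.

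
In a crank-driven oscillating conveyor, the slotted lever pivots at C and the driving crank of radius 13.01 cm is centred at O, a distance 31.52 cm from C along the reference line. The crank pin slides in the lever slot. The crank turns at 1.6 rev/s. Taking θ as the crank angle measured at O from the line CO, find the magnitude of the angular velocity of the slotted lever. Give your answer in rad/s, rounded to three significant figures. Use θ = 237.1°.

0.750

ω = 10.05 rad/s (from 1.6 rev/s).
Crank pin A relative to C: A = (d + r cosθ, r sinθ); lever angle φ = atan2(r sinθ, d + r cosθ).
Differentiating tanφ: φ̇ = rω(d cosθ + r)/(d² + r² + 2dr cosθ).
d² + r² + 2dr cosθ = |CA|² = 0.0717286 m²;  d cosθ + r = -0.041109 m.
|ω_lever| = |0.1301·10.05·-0.041109| / 0.0717286 = 0.74958 rad/s.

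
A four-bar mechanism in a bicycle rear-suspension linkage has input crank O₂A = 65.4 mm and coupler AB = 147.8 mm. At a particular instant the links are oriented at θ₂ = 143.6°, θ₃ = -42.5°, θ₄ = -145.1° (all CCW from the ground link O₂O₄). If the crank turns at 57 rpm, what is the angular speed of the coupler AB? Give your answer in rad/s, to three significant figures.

ω₂ = 5.969 rad/s (from 57 rpm).
Differentiating the loop-closure r₂e^{iθ₂}+r₃e^{iθ₃}=r₁+r₄e^{iθ₄} gives r₂ω₂e^{iθ₂}+r₃ω₃e^{iθ₃}=r₄ω₄e^{iθ₄}.
Eliminating the other unknown: ω₃ = r₂ω₂ sin(θ₄−θ₂) / [r₃ sin(θ₃−θ₄)].
Numerator sine = +0.94721; denominator sine = +0.97592.
Result = 0.0654·5.969·(+0.94721) / (0.1478·(+0.97592)) = +2.5635 rad/s; magnitude 2.5635 rad/s.

2.56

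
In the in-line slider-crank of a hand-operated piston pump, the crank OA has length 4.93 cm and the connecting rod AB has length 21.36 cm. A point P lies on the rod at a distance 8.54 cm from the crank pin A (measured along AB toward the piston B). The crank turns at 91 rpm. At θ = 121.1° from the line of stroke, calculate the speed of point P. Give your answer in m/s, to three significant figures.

0.409

ω = 9.529 rad/s.  Crank-pin speed |V_A| = rω = 0.4698 m/s, perpendicular to OA.
Rod angle: sinφ = −(r/L) sinθ ⇒ φ = -11.398°; ω_rod = −rω cosθ/√(L²−r²sin²θ) = +1.159 rad/s.
V_P = V_A + ω_rod × AP, with AP = 0.0854 m along the rod.
Components: V_Px = −rω sinθ − a·ω_rod·sinφ = -0.38272 m/s;  V_Py = rω cosθ + a·ω_rod·cosφ = -0.14565 m/s.
|V_P| = √(V_Px² + V_Py²) = 0.40949 m/s.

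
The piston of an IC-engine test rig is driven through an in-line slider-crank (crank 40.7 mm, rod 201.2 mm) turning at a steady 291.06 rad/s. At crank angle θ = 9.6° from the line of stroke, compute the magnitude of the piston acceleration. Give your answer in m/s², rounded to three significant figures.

4060

ω = 291.1 rad/s
x(θ) = r cosθ + √(L² − r² sin²θ); with ω constant, a = ω²·d²x/dθ².
d²x/dθ² = −r cosθ − r²(cos2θ)/√u − r⁴ sin²2θ/(4u^{3/2}),  u = L² − r² sin²θ = 0.0404354 m².
Substituting r = 0.0407 m, L = 0.2012 m, θ = 9.6°: d²x/dθ² = -0.047919 m.
a = ω²·d²x/dθ² = (291.1)²·(-0.047919) = -4059.5 m/s²;  |a| = 4059.5 m/s².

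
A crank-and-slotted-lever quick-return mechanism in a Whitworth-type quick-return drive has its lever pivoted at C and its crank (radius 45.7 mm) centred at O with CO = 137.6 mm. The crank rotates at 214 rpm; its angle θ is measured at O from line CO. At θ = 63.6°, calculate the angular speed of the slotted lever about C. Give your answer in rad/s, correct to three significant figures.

ω = 22.41 rad/s (from 214 rpm).
Crank pin A relative to C: A = (d + r cosθ, r sinθ); lever angle φ = atan2(r sinθ, d + r cosθ).
Differentiating tanφ: φ̇ = rω(d cosθ + r)/(d² + r² + 2dr cosθ).
d² + r² + 2dr cosθ = |CA|² = 0.0266143 m²;  d cosθ + r = +0.10688 m.
|ω_lever| = |0.0457·22.41·+0.10688| / 0.0266143 = 4.1129 rad/s.

4.11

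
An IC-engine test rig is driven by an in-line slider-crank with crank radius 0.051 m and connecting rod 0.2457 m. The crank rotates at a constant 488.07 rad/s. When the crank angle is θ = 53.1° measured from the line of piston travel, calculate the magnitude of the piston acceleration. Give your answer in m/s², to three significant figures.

ω = 488.1 rad/s
x(θ) = r cosθ + √(L² − r² sin²θ); with ω constant, a = ω²·d²x/dθ².
d²x/dθ² = −r cosθ − r²(cos2θ)/√u − r⁴ sin²2θ/(4u^{3/2}),  u = L² − r² sin²θ = 0.0587052 m².
Substituting r = 0.051 m, L = 0.2457 m, θ = 53.1°: d²x/dθ² = -0.027736 m.
a = ω²·d²x/dθ² = (488.1)²·(-0.027736) = -6607.1 m/s²;  |a| = 6607.1 m/s².

6610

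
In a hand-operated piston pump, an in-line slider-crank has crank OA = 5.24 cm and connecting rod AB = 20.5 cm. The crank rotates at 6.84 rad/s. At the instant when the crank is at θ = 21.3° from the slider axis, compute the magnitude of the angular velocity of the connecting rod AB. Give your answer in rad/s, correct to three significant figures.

1.64

ω = 6.84 rad/s
The rod makes angle φ with the slider axis where L sinφ = r sinθ; differentiating, L cosφ·φ̇ = r ω cosθ.
L cosφ = √(L² − r² sin²θ) = 0.20411 m.
|ω_rod| = r ω |cosθ| / √(L² − r² sin²θ) = 0.0524·6.84·0.93169/0.20411 = 1.636 rad/s.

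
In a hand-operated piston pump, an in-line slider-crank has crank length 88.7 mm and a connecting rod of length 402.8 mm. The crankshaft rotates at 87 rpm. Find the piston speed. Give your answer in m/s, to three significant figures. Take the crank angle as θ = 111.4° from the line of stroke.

0.691

ω = 2π·87/60 = 9.111 rad/s
For an in-line slider-crank, x = r cosθ + √(L² − r² sin²θ), so v = −rω sinθ·[1 + r cosθ/√(L² − r² sin²θ)].
With r = 0.0887 m, L = 0.4028 m, θ = 111.4°: √(L² − r² sin²θ) = 0.39424 m.
v = −0.0887·9.111·0.93106·[1 + 0.0887·-0.36488/0.39424] = -0.69063 m/s.
|v| = 0.69063 m/s.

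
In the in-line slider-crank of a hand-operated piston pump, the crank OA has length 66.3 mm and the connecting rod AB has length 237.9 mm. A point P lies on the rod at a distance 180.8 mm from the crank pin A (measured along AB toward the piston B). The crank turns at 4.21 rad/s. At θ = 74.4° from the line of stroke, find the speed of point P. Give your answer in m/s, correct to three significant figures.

0.285

ω = 4.21 rad/s.  Crank-pin speed |V_A| = rω = 0.27912 m/s, perpendicular to OA.
Rod angle: sinφ = −(r/L) sinθ ⇒ φ = -15.570°; ω_rod = −rω cosθ/√(L²−r²sin²θ) = -0.32754 rad/s.
V_P = V_A + ω_rod × AP, with AP = 0.1808 m along the rod.
Components: V_Px = −rω sinθ − a·ω_rod·sinφ = -0.28474 m/s;  V_Py = rω cosθ + a·ω_rod·cosφ = +0.018016 m/s.
|V_P| = √(V_Px² + V_Py²) = 0.28531 m/s.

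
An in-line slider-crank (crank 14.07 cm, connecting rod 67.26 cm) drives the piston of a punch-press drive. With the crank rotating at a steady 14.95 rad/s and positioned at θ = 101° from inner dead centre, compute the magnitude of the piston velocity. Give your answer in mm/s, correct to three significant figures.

1980

ω = 14.95 rad/s
For an in-line slider-crank, x = r cosθ + √(L² − r² sin²θ), so v = −rω sinθ·[1 + r cosθ/√(L² − r² sin²θ)].
With r = 0.1407 m, L = 0.6726 m, θ = 101°: √(L² − r² sin²θ) = 0.65827 m.
v = −0.1407·14.95·0.98163·[1 + 0.1407·-0.19081/0.65827] = -1.9806 m/s.
|v| = 1.9806 m/s = 1980.6 mm/s.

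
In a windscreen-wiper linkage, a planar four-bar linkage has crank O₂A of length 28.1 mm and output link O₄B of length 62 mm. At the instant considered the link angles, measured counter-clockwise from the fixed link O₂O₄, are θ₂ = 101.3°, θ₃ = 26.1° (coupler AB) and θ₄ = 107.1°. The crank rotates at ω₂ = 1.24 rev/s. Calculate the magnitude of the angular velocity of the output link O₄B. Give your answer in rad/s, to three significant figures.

ω₂ = 7.791 rad/s (from 1.24 rev/s).
Differentiating the loop-closure r₂e^{iθ₂}+r₃e^{iθ₃}=r₁+r₄e^{iθ₄} gives r₂ω₂e^{iθ₂}+r₃ω₃e^{iθ₃}=r₄ω₄e^{iθ₄}.
Eliminating the other unknown: ω₄ = r₂ω₂ sin(θ₂−θ₃) / [r₄ sin(θ₄−θ₃)].
Numerator sine = +0.96682; denominator sine = +0.98769.
Result = 0.0281·7.791·(+0.96682) / (0.062·(+0.98769)) = +3.4566 rad/s; magnitude 3.4566 rad/s.

3.46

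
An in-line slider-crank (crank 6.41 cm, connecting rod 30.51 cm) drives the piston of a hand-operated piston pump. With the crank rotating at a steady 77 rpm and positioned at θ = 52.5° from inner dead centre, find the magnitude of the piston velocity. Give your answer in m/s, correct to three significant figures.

0.463

ω = 2π·77/60 = 8.063 rad/s
For an in-line slider-crank, x = r cosθ + √(L² − r² sin²θ), so v = −rω sinθ·[1 + r cosθ/√(L² − r² sin²θ)].
With r = 0.0641 m, L = 0.3051 m, θ = 52.5°: √(L² − r² sin²θ) = 0.30083 m.
v = −0.0641·8.063·0.79335·[1 + 0.0641·0.60876/0.30083] = -0.46325 m/s.
|v| = 0.46325 m/s.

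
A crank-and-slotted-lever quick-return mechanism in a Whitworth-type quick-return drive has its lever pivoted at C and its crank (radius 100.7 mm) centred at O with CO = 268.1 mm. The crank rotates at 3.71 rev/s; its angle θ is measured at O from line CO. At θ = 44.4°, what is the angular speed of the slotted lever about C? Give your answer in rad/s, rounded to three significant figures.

ω = 23.31 rad/s (from 3.71 rev/s).
Crank pin A relative to C: A = (d + r cosθ, r sinθ); lever angle φ = atan2(r sinθ, d + r cosθ).
Differentiating tanφ: φ̇ = rω(d cosθ + r)/(d² + r² + 2dr cosθ).
d² + r² + 2dr cosθ = |CA|² = 0.120596 m²;  d cosθ + r = +0.29225 m.
|ω_lever| = |0.1007·23.31·+0.29225| / 0.120596 = 5.6886 rad/s.

5.69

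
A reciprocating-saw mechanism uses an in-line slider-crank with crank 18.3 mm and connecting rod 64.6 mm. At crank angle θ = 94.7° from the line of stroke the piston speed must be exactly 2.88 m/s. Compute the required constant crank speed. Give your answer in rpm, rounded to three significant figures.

1550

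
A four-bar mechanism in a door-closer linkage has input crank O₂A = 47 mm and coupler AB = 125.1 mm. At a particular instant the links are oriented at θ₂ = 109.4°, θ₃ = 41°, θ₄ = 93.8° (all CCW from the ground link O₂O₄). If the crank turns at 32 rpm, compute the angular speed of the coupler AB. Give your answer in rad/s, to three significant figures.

0.425

ω₂ = 3.351 rad/s (from 32 rpm).
Differentiating the loop-closure r₂e^{iθ₂}+r₃e^{iθ₃}=r₁+r₄e^{iθ₄} gives r₂ω₂e^{iθ₂}+r₃ω₃e^{iθ₃}=r₄ω₄e^{iθ₄}.
Eliminating the other unknown: ω₃ = r₂ω₂ sin(θ₄−θ₂) / [r₃ sin(θ₃−θ₄)].
Numerator sine = -0.26892; denominator sine = -0.79653.
Result = 0.047·3.351·(-0.26892) / (0.1251·(-0.79653)) = +0.42505 rad/s; magnitude 0.42505 rad/s.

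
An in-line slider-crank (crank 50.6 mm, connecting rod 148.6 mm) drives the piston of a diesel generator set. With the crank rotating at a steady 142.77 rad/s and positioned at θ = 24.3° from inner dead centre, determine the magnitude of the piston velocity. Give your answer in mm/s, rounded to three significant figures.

ω = 142.8 rad/s
For an in-line slider-crank, x = r cosθ + √(L² − r² sin²θ), so v = −rω sinθ·[1 + r cosθ/√(L² − r² sin²θ)].
With r = 0.0506 m, L = 0.1486 m, θ = 24.3°: √(L² − r² sin²θ) = 0.14713 m.
v = −0.0506·142.8·0.41151·[1 + 0.0506·0.91140/0.14713] = -3.9046 m/s.
|v| = 3.9046 m/s = 3904.6 mm/s.

3900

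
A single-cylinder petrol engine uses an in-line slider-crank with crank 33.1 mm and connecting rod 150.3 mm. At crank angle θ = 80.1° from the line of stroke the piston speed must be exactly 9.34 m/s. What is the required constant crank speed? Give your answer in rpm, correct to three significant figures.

For an in-line slider-crank, |v_piston| = rω|sinθ|·[1 + r cosθ/√(L² − r² sin²θ)].
With r = 0.0331 m, L = 0.1503 m, θ = 80.1°: the bracketed kinematic factor |dx/dθ| = 0.033872 m.
ω = v/|dx/dθ| = 9.34/0.033872 = 275.75 rad/s.
N = 60ω/(2π) = 2633.2 rpm.

2630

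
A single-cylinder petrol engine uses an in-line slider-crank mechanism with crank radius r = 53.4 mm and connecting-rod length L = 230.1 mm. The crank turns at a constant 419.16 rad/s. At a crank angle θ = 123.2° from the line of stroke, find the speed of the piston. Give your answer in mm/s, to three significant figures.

16300

ω = 419.2 rad/s
For an in-line slider-crank, x = r cosθ + √(L² − r² sin²θ), so v = −rω sinθ·[1 + r cosθ/√(L² − r² sin²θ)].
With r = 0.0534 m, L = 0.2301 m, θ = 123.2°: √(L² − r² sin²θ) = 0.22572 m.
v = −0.0534·419.2·0.83676·[1 + 0.0534·-0.54756/0.22572] = -16.303 m/s.
|v| = 16.303 m/s = 16303 mm/s.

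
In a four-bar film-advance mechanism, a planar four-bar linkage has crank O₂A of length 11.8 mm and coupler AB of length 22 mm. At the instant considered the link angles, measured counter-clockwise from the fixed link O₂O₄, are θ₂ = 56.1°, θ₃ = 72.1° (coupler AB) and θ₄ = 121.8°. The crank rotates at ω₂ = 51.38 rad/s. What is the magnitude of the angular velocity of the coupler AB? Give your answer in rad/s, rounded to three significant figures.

32.9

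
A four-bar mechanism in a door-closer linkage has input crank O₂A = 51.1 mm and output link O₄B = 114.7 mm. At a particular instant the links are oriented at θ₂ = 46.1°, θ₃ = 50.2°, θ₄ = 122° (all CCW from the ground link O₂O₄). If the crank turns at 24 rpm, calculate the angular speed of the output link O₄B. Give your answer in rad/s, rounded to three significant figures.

0.0843

ω₂ = 2.513 rad/s (from 24 rpm).
Differentiating the loop-closure r₂e^{iθ₂}+r₃e^{iθ₃}=r₁+r₄e^{iθ₄} gives r₂ω₂e^{iθ₂}+r₃ω₃e^{iθ₃}=r₄ω₄e^{iθ₄}.
Eliminating the other unknown: ω₄ = r₂ω₂ sin(θ₂−θ₃) / [r₄ sin(θ₄−θ₃)].
Numerator sine = -0.07150; denominator sine = +0.94997.
Result = 0.0511·2.513·(-0.07150) / (0.1147·(+0.94997)) = -0.084271 rad/s; magnitude 0.084271 rad/s.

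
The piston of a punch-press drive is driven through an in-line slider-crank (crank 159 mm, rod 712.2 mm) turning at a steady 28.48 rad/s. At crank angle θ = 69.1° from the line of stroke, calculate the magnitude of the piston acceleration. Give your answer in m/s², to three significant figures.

ω = 28.48 rad/s
x(θ) = r cosθ + √(L² − r² sin²θ); with ω constant, a = ω²·d²x/dθ².
d²x/dθ² = −r cosθ − r²(cos2θ)/√u − r⁴ sin²2θ/(4u^{3/2}),  u = L² − r² sin²θ = 0.485165 m².
Substituting r = 0.159 m, L = 0.7122 m, θ = 69.1°: d²x/dθ² = -0.029874 m.
a = ω²·d²x/dθ² = (28.48)²·(-0.029874) = -24.231 m/s²;  |a| = 24.231 m/s².

24.2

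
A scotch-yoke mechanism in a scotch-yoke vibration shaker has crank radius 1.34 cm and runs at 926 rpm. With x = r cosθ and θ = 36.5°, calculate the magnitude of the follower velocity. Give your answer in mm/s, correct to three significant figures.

773

ω = 96.97 rad/s (from 926 rpm).
x = r cosθ ⇒ ẋ = −rω sinθ.
|v| = rω|sinθ| = 0.0134·96.97·|sin 36.5°| = 0.77292 m/s = 772.92 mm/s.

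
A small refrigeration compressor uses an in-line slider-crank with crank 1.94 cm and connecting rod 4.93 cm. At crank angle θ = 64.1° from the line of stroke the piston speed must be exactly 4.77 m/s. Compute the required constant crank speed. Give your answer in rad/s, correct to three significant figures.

231

For an in-line slider-crank, |v_piston| = rω|sinθ|·[1 + r cosθ/√(L² − r² sin²θ)].
With r = 0.0194 m, L = 0.0493 m, θ = 64.1°: the bracketed kinematic factor |dx/dθ| = 0.020659 m.
ω = v/|dx/dθ| = 4.77/0.020659 = 230.9 rad/s.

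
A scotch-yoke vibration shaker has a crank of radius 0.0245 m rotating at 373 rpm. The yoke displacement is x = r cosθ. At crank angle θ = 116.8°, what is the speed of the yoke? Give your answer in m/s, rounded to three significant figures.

0.854

ω = 39.06 rad/s (from 373 rpm).
x = r cosθ ⇒ ẋ = −rω sinθ.
|v| = rω|sinθ| = 0.0245·39.06·|sin 116.8°| = 0.85419 m/s.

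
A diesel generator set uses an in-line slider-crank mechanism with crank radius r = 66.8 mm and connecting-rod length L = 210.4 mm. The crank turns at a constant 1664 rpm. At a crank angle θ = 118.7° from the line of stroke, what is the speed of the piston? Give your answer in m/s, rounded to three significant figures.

8.59

ω = 2π·1664/60 = 174.3 rad/s
For an in-line slider-crank, x = r cosθ + √(L² − r² sin²θ), so v = −rω sinθ·[1 + r cosθ/√(L² − r² sin²θ)].
With r = 0.0668 m, L = 0.2104 m, θ = 118.7°: √(L² − r² sin²θ) = 0.20208 m.
v = −0.0668·174.3·0.87715·[1 + 0.0668·-0.48022/0.20208] = -8.5893 m/s.
|v| = 8.5893 m/s.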